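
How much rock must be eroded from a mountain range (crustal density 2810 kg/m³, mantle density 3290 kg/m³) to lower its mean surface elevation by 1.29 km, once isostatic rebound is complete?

8.84 km

Net drop Δ = e − u = e − e ρ_c/ρ_m = e (ρ_m − ρ_c)/ρ_m.
e = Δ ρ_m/(ρ_m − ρ_c) = 1.29 km × 3290/480 = 8.84 km.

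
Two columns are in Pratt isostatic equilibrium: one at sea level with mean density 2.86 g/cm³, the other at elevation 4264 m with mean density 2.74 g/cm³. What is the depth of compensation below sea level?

97400 m

ρ_ref D = ρ (D + h) → D (ρ_ref − ρ) = ρ h.
D = ρ h/(ρ_ref − ρ) = 2.74 × 4264 m/(2.86 − 2.74) = 97400 m.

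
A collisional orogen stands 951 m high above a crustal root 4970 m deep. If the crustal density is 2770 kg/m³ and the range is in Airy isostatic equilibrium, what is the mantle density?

3300 kg/m³

Airy balance: ρ_c h = (ρ_m − ρ_c) r → ρ_m = ρ_c (1 + h/r).
ρ_m = 2770 × (1 + 951 m/4970 m) = 3300 kg/m³.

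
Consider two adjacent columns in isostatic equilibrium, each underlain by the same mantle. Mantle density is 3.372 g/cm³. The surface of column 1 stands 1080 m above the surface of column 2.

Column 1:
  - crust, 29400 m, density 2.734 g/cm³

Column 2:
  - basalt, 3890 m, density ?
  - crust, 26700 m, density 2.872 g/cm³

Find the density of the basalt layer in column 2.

Take the compensation level at the base of the deeper column (depth z_c below the surface of column 1) and equate Σ ρ_i t_i down to z_c; mantle fills any gap and the z_c terms cancel.
Column 1: 29400×2.734 + (z_c − 29400)×3.372
Column 2: 1080×0 + 3890×ρ + 26700×2.872 + (z_c − 1080 − 30590)×3.372
The z_c×3.372 term appears on both sides and cancels. Collect the known terms of each column as K = Σ(ρt)_known − 3.372 × (depth of known layers): K_1 = 80379.6 − 3.372×29400 = −18757.2; K_2 = 76682.4 − 3.372×(1080 + 30590) = −30108.84.
Balance: K_1 = K_2 + 3890×ρ, so ρ = (K_1 − K_2)/3890 = 11351.6/3890 = 2.92 g/cm³.

2.92 g/cm³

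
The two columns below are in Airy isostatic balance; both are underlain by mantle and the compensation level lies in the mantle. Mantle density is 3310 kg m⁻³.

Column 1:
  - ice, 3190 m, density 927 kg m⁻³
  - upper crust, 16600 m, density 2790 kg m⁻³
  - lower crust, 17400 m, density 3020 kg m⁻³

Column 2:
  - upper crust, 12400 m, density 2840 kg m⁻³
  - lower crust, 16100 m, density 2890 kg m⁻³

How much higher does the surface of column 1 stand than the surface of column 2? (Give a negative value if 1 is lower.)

For any compensation level in the mantle, the mantle terms cancel and isostasy reduces to e = (Σt_1 − Σt_2) − (Σ(ρt)_1 − Σ(ρt)_2) / ρ_m.
Σt_1 = 37190 m; Σt_2 = 28500 m; Σ(ρt)_1 = 101819130; Σ(ρt)_2 = 81745000 (in m·kg m⁻³).
e = (37190 − 28500) − (101819130 − 81745000) / 3310 = 2630 m.

2630 m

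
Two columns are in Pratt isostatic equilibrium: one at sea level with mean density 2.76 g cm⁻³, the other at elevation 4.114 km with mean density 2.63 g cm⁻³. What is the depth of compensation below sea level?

ρ_ref D = ρ (D + h) → D (ρ_ref − ρ) = ρ h.
D = ρ h/(ρ_ref − ρ) = 2.63 × 4.114 km/(2.76 − 2.63) = 83.2 km.

83.2 km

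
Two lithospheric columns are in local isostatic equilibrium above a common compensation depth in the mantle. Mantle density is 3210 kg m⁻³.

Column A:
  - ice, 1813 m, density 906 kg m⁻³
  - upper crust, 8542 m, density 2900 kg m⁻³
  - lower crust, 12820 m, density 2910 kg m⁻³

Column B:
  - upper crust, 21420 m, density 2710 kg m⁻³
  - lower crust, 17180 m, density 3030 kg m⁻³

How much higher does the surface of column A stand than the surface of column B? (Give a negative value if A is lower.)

For any compensation level in the mantle, the mantle terms cancel and isostasy reduces to e = (Σt_A − Σt_B) − (Σ(ρt)_A − Σ(ρt)_B) / ρ_m.
Σt_A = 23175 m; Σt_B = 38600 m; Σ(ρt)_A = 63720578; Σ(ρt)_B = 110103600 (in m·kg m⁻³).
e = (23175 − 38600) − (63720578 − 110103600) / 3210 = −975 m.

−975 m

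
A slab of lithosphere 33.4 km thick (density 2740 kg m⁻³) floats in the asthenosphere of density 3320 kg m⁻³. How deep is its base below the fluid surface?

27.6 km

Draft d = t ρ_obj/ρ_fluid = 33.4 km × 2740/3320 = 27.6 km.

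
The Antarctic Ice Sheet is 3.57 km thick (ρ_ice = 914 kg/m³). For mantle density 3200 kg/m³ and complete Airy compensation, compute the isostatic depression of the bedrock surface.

By Archimedes' principle applied to the lithosphere: the ice load ρ_ice t is balanced by mantle displaced below, ρ_m s.
s = t ρ_ice / ρ_m = 3.57 km × 914/3200 = 1.02 km.

1.02 km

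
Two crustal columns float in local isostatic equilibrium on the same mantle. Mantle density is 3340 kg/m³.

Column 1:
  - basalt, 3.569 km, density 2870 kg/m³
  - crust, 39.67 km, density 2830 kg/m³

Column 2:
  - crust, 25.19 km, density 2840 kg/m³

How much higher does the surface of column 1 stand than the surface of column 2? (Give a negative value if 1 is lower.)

For any compensation level in the mantle, the mantle terms cancel and isostasy reduces to e = (Σt_1 − Σt_2) − (Σ(ρt)_1 − Σ(ρt)_2) / ρ_m.
Σt_1 = 43.239 km; Σt_2 = 25.19 km; Σ(ρt)_1 = 122509.13; Σ(ρt)_2 = 71539.6 (in km·kg/m³).
e = (43.239 − 25.19) − (122509.13 − 71539.6) / 3340 = 2.79 km.

2.79 km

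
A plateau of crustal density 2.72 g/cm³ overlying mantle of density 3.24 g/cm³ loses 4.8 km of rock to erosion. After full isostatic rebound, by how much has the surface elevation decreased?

Rebound u = e ρ_c/ρ_m = 4.8 km × 2.72/3.24 = 4.03 km.
Net surface drop = e − u = 4.8 km − 4.03 km = e (ρ_m − ρ_c)/ρ_m = 0.77 km.

0.77 km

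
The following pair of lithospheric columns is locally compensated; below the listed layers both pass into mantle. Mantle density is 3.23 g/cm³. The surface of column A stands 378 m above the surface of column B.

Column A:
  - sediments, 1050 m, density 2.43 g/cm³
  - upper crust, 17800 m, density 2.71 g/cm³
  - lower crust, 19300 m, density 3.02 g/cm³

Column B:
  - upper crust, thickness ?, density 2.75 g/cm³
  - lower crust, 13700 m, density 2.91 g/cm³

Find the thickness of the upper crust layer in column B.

17800 m

Take the compensation level at the base of the deeper column (depth z_c below the surface of column A) and equate Σ ρ_i t_i down to z_c; mantle fills any gap and the z_c terms cancel.
Column A: 1050×2.43 + 17800×2.71 + 19300×3.02 + (z_c − 38150)×3.23
Column B: 378×0 + x×2.75 + 13700×2.91 + (z_c − 378 − 13700 − x)×3.23
The z_c×3.23 term appears on both sides and cancels. Collect the known terms of each column as K = Σ(ρt)_known − 3.23 × (depth of known layers): K_A = 109075.5 − 3.23×38150 = −14149; K_B = 39867 − 3.23×(378 + 13700) = −5604.94.
Balance: K_A = K_B − x×(3.23 − 2.75), so x = (K_B − K_A)/(3.23 − 2.75) = 8544.06/0.48 = 17800 m.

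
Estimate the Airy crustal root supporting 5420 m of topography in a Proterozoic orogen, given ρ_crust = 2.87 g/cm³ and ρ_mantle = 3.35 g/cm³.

32400 m

By Archimedes' principle applied to the lithosphere: the weight of the topography is balanced by the buoyancy of the root, ρ_c h = (ρ_m − ρ_c) r.
r = h · ρ_c / (ρ_m − ρ_c) = 5420 m × 2.87 / (3.35 − 2.87) = 32400 m.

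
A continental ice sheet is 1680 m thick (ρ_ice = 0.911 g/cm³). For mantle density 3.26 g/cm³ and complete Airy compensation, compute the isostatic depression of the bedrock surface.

For local isostatic compensation: the ice load ρ_ice t is balanced by mantle displaced below, ρ_m s.
s = t ρ_ice / ρ_m = 1680 m × 0.911/3.26 = 469 m.

469 m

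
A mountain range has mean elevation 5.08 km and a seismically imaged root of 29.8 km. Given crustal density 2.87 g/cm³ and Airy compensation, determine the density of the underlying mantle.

Airy balance: ρ_c h = (ρ_m − ρ_c) r → ρ_m = ρ_c (1 + h/r).
ρ_m = 2.87 × (1 + 5.08 km/29.8 km) = 3.36 g/cm³.

3.36 g/cm³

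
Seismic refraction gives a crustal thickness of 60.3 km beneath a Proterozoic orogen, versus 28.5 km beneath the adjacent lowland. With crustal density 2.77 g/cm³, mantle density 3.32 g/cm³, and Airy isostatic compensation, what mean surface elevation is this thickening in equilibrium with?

5.27 km

Excess crust Δ = 60.3 km − 28.5 km = 31.8 km, split between elevation h and root r with h + r = Δ.
Airy balance ρ_c h = (ρ_m − ρ_c) r gives r = h ρ_c/(ρ_m − ρ_c), so h (1 + ρ_c/(ρ_m − ρ_c)) = Δ, i.e. h = Δ (ρ_m − ρ_c)/ρ_m.
h = 31.8 km × 0.55/3.32 = 5.27 km.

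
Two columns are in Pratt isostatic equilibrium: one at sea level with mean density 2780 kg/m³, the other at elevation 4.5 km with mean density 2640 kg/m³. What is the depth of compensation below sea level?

ρ_ref D = ρ (D + h) → D (ρ_ref − ρ) = ρ h.
D = ρ h/(ρ_ref − ρ) = 2640 × 4.5 km/(2780 − 2640) = 84.9 km.

84.9 km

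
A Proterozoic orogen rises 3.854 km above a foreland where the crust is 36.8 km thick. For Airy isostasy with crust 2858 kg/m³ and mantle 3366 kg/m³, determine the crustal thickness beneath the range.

Root depth r = h ρ_c / (ρ_m − ρ_c) = 3.854 km × 2858 / 508 = 21.68 km.
Total thickness = T + h + r = 36.8 km + 3.854 km + 21.68 km = 62.3 km.

62.3 km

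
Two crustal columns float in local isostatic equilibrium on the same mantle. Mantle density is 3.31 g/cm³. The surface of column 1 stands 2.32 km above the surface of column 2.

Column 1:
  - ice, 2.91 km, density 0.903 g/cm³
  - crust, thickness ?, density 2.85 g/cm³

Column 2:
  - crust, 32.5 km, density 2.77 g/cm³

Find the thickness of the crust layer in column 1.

Take the compensation level at the base of the deeper column (depth z_c below the surface of column 1) and equate Σ ρ_i t_i down to z_c; mantle fills any gap and the z_c terms cancel.
Column 1: 2.91×0.903 + x×2.85 + (z_c − 2.91 − x)×3.31
Column 2: 2.32×0 + 32.5×2.77 + (z_c − 2.32 − 32.5)×3.31
The z_c×3.31 term appears on both sides and cancels. Collect the known terms of each column as K = Σ(ρt)_known − 3.31 × (depth of known layers): K_1 = 2.62773 − 3.31×2.91 = −7.00437; K_2 = 90.025 − 3.31×(2.32 + 32.5) = −25.2292.
Balance: K_1 − x×(3.31 − 2.85) = K_2, so x = (K_1 − K_2)/(3.31 − 2.85) = 18.2248/0.46 = 39.6 km.

39.6 km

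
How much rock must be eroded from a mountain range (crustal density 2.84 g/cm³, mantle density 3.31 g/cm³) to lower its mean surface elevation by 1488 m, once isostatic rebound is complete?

Net drop Δ = e − u = e − e ρ_c/ρ_m = e (ρ_m − ρ_c)/ρ_m.
e = Δ ρ_m/(ρ_m − ρ_c) = 1488 m × 3.31/0.47 = 10500 m.

10500 m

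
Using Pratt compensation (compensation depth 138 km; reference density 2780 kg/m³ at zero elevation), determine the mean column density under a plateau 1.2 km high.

2760 kg/m³

Pratt balance: ρ_ref D = ρ (D + h).
ρ = ρ_ref D/(D + h) = 2780 × 138 km/(138 km + 1.2 km) = 2760 kg/m³.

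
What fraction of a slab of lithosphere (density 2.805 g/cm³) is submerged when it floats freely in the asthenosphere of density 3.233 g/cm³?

Submerged fraction = ρ_obj/ρ_fluid = 2.805/3.233 = 86.8%.

86.8%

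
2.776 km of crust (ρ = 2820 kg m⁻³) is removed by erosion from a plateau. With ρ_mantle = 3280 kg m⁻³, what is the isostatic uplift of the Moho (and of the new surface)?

Unloading: uplift u = e ρ_c/ρ_m = 2.776 km × 2820/3280 = 2.39 km.

2.39 km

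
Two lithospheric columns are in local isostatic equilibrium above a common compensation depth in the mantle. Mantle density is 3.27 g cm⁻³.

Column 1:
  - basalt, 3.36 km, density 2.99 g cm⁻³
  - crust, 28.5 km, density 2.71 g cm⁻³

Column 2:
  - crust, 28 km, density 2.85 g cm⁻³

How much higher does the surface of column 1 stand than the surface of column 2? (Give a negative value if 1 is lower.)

For any compensation level in the mantle, the mantle terms cancel and isostasy reduces to e = (Σt_1 − Σt_2) − (Σ(ρt)_1 − Σ(ρt)_2) / ρ_m.
Σt_1 = 31.86 km; Σt_2 = 28 km; Σ(ρt)_1 = 87.2814; Σ(ρt)_2 = 79.8 (in km·g cm⁻³).
e = (31.86 − 28) − (87.2814 − 79.8) / 3.27 = 1.57 km.

1.57 km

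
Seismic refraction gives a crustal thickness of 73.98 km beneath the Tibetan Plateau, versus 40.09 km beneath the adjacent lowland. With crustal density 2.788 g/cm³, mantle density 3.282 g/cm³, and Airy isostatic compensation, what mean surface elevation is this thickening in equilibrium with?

5.1 km

Excess crust Δ = 73.98 km − 40.09 km = 33.89 km, split between elevation h and root r with h + r = Δ.
Airy balance ρ_c h = (ρ_m − ρ_c) r gives r = h ρ_c/(ρ_m − ρ_c), so h (1 + ρ_c/(ρ_m − ρ_c)) = Δ, i.e. h = Δ (ρ_m − ρ_c)/ρ_m.
h = 33.89 km × 0.494/3.282 = 5.1 km.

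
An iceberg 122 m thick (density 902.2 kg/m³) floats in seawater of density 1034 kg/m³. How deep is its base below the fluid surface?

Draft d = t ρ_obj/ρ_fluid = 122 m × 902.2/1034 = 106 m.

106 m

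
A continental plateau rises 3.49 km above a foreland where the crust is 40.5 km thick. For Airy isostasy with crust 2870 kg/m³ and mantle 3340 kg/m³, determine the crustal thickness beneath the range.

65.3 km

Root depth r = h ρ_c / (ρ_m − ρ_c) = 3.49 km × 2870 / 470 = 21.31 km.
Total thickness = T + h + r = 40.5 km + 3.49 km + 21.31 km = 65.3 km.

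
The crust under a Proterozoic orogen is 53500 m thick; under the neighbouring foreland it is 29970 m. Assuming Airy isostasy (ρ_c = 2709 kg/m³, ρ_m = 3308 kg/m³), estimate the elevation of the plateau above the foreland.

4260 m

Excess crust Δ = 53500 m − 29970 m = 23530 m, split between elevation h and root r with h + r = Δ.
Airy balance ρ_c h = (ρ_m − ρ_c) r gives r = h ρ_c/(ρ_m − ρ_c), so h (1 + ρ_c/(ρ_m − ρ_c)) = Δ, i.e. h = Δ (ρ_m − ρ_c)/ρ_m.
h = 23530 m × 599/3308 = 4260 m.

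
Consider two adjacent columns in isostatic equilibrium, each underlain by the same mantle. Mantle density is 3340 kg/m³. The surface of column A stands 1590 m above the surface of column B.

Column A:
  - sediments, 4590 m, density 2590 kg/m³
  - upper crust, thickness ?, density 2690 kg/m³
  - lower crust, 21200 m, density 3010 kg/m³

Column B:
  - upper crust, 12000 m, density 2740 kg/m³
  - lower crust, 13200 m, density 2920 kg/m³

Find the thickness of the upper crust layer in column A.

11700 m

Take the compensation level at the base of the deeper column (depth z_c below the surface of column A) and equate Σ ρ_i t_i down to z_c; mantle fills any gap and the z_c terms cancel.
Column A: 4590×2590 + x×2690 + 21200×3010 + (z_c − 25790 − x)×3340
Column B: 1590×0 + 12000×2740 + 13200×2920 + (z_c − 1590 − 25200)×3340
The z_c×3340 term appears on both sides and cancels. Collect the known terms of each column as K = Σ(ρt)_known − 3340 × (depth of known layers): K_A = 75700100 − 3340×25790 = −10438500; K_B = 71424000 − 3340×(1590 + 25200) = −18054600.
Balance: K_A − x×(3340 − 2690) = K_B, so x = (K_A − K_B)/(3340 − 2690) = 7616100/650 = 11700 m.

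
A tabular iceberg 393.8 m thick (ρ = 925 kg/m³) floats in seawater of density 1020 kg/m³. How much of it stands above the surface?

Floating equilibrium: submerged depth d = t ρ_obj/ρ_fluid = 393.8 m × 925/1020 = 357.1 m.
Freeboard = t − d = 393.8 m − 357.1 m = 36.7 m.

36.7 m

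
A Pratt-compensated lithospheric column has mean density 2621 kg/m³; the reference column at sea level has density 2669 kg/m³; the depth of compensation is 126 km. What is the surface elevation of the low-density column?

2.31 km

ρ_ref D = ρ (D + h) → h = D (ρ_ref − ρ)/ρ.
h = 126 km × (2669 − 2621)/2621 = 2.31 km.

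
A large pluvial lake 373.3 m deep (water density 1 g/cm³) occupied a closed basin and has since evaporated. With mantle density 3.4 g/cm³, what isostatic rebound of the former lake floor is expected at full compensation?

110 m

u = d ρ_w/ρ_m = 373.3 m × 1/3.4 = 110 m.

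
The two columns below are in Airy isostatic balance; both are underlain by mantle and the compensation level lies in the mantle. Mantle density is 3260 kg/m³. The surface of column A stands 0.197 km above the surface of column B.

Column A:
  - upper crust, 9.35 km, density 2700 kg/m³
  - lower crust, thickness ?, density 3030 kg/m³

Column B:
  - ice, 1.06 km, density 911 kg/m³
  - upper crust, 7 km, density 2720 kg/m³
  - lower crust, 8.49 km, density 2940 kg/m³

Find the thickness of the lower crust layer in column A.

19.1 km

Take the compensation level at the base of the deeper column (depth z_c below the surface of column A) and equate Σ ρ_i t_i down to z_c; mantle fills any gap and the z_c terms cancel.
Column A: 9.35×2700 + x×3030 + (z_c − 9.35 − x)×3260
Column B: 0.197×0 + 1.06×911 + 7×2720 + 8.49×2940 + (z_c − 0.197 − 16.55)×3260
The z_c×3260 term appears on both sides and cancels. Collect the known terms of each column as K = Σ(ρt)_known − 3260 × (depth of known layers): K_A = 25245 − 3260×9.35 = −5236; K_B = 44966.26 − 3260×(0.197 + 16.55) = −9628.96.
Balance: K_A − x×(3260 − 3030) = K_B, so x = (K_A − K_B)/(3260 − 3030) = 4392.96/230 = 19.1 km.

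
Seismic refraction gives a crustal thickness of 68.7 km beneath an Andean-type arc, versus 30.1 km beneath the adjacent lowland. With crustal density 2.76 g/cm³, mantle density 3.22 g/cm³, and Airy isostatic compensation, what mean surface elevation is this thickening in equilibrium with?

5.51 km

Excess crust Δ = 68.7 km − 30.1 km = 38.6 km, split between elevation h and root r with h + r = Δ.
Airy balance ρ_c h = (ρ_m − ρ_c) r gives r = h ρ_c/(ρ_m − ρ_c), so h (1 + ρ_c/(ρ_m − ρ_c)) = Δ, i.e. h = Δ (ρ_m − ρ_c)/ρ_m.
h = 38.6 km × 0.46/3.22 = 5.51 km.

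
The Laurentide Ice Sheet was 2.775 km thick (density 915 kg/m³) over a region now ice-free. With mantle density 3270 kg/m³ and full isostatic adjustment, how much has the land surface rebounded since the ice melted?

Removing the load lets mantle flow back in; uplift u satisfies ρ_ice t = ρ_m u.
u = t ρ_ice/ρ_m = 2.775 km × 915/3270 = 0.776 km.

0.776 km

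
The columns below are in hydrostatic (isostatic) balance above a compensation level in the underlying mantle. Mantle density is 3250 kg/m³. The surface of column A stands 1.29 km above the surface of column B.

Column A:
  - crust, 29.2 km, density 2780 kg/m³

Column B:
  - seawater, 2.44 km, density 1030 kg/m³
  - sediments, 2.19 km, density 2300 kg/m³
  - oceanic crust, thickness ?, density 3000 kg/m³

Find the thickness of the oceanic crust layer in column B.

8.14 km

Take the compensation level at the base of the deeper column (depth z_c below the surface of column A) and equate Σ ρ_i t_i down to z_c; mantle fills any gap and the z_c terms cancel.
Column A: 29.2×2780 + (z_c − 29.2)×3250
Column B: 1.29×0 + 2.44×1030 + 2.19×2300 + x×3000 + (z_c − 1.29 − 4.63 − x)×3250
The z_c×3250 term appears on both sides and cancels. Collect the known terms of each column as K = Σ(ρt)_known − 3250 × (depth of known layers): K_A = 81176 − 3250×29.2 = −13724; K_B = 7550.2 − 3250×(1.29 + 4.63) = −11689.8.
Balance: K_A = K_B − x×(3250 − 3000), so x = (K_B − K_A)/(3250 − 3000) = 2034.2/250 = 8.14 km.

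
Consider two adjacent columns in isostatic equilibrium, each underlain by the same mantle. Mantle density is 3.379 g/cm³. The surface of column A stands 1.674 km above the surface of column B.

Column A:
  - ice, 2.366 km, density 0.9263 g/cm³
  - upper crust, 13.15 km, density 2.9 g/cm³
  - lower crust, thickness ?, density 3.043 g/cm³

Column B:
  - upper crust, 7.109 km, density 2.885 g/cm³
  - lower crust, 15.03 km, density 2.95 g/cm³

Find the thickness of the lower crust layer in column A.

10.5 km

Take the compensation level at the base of the deeper column (depth z_c below the surface of column A) and equate Σ ρ_i t_i down to z_c; mantle fills any gap and the z_c terms cancel.
Column A: 2.366×0.9263 + 13.15×2.9 + x×3.043 + (z_c − 15.516 − x)×3.379
Column B: 1.674×0 + 7.109×2.885 + 15.03×2.95 + (z_c − 1.674 − 22.139)×3.379
The z_c×3.379 term appears on both sides and cancels. Collect the known terms of each column as K = Σ(ρt)_known − 3.379 × (depth of known layers): K_A = 40.3266258 − 3.379×15.516 = −12.1019382; K_B = 64.847965 − 3.379×(1.674 + 22.139) = −15.616162.
Balance: K_A − x×(3.379 − 3.043) = K_B, so x = (K_A − K_B)/(3.379 − 3.043) = 3.51422/0.336 = 10.5 km.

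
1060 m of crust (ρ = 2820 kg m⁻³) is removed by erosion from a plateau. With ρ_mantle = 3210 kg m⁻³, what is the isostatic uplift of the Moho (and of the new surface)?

931 m

Unloading: uplift u = e ρ_c/ρ_m = 1060 m × 2820/3210 = 931 m.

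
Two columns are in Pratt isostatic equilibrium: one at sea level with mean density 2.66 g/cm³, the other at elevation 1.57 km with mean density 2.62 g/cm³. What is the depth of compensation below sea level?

ρ_ref D = ρ (D + h) → D (ρ_ref − ρ) = ρ h.
D = ρ h/(ρ_ref − ρ) = 2.62 × 1.57 km/(2.66 − 2.62) = 103 km.

103 km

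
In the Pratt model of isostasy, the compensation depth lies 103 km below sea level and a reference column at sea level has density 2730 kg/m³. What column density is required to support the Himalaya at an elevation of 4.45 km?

2620 kg/m³

Pratt balance: ρ_ref D = ρ (D + h).
ρ = ρ_ref D/(D + h) = 2730 × 103 km/(103 km + 4.45 km) = 2620 kg/m³.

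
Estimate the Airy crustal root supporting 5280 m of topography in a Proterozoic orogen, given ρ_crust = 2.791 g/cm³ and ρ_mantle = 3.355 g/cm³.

By Archimedes' principle applied to the lithosphere: the weight of the topography is balanced by the buoyancy of the root, ρ_c h = (ρ_m − ρ_c) r.
r = h · ρ_c / (ρ_m − ρ_c) = 5280 m × 2.791 / (3.355 − 2.791) = 26100 m.

26100 m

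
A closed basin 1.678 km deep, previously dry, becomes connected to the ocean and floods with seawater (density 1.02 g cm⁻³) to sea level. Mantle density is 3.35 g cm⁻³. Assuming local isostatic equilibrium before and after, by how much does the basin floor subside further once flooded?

0.735 km

After flooding the water column is d + s deep. Its weight must equal the weight of mantle displaced by the extra subsidence s: (d + s) ρ_w = s ρ_m.
s = d ρ_w / (ρ_m − ρ_w) = 1.678 km × 1.02/(3.35 − 1.02) = 0.735 km.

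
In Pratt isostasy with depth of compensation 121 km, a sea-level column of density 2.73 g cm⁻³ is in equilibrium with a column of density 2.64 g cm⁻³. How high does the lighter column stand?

4.12 km

ρ_ref D = ρ (D + h) → h = D (ρ_ref − ρ)/ρ.
h = 121 km × (2.73 − 2.64)/2.64 = 4.12 km.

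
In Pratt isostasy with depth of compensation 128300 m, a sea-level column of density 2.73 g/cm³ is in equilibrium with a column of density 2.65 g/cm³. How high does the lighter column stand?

3870 m

ρ_ref D = ρ (D + h) → h = D (ρ_ref − ρ)/ρ.
h = 128300 m × (2.73 − 2.65)/2.65 = 3870 m.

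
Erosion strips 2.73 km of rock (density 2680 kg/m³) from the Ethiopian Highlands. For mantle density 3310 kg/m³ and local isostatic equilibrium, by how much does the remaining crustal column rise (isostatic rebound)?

2.21 km

Unloading: uplift u = e ρ_c/ρ_m = 2.73 km × 2680/3310 = 2.21 km.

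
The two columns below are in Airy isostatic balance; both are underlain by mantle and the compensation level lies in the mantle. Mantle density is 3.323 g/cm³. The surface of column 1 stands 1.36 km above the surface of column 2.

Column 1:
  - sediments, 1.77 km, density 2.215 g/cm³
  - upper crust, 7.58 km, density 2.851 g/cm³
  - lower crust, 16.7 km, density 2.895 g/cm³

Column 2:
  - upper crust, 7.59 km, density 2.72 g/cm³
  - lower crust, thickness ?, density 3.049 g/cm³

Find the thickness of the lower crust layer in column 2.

13.1 km

Take the compensation level at the base of the deeper column (depth z_c below the surface of column 1) and equate Σ ρ_i t_i down to z_c; mantle fills any gap and the z_c terms cancel.
Column 1: 1.77×2.215 + 7.58×2.851 + 16.7×2.895 + (z_c − 26.05)×3.323
Column 2: 1.36×0 + 7.59×2.72 + x×3.049 + (z_c − 1.36 − 7.59 − x)×3.323
The z_c×3.323 term appears on both sides and cancels. Collect the known terms of each column as K = Σ(ρt)_known − 3.323 × (depth of known layers): K_1 = 73.87763 − 3.323×26.05 = −12.68652; K_2 = 20.6448 − 3.323×(1.36 + 7.59) = −9.09605.
Balance: K_1 = K_2 − x×(3.323 − 3.049), so x = (K_2 − K_1)/(3.323 − 3.049) = 3.59047/0.274 = 13.1 km.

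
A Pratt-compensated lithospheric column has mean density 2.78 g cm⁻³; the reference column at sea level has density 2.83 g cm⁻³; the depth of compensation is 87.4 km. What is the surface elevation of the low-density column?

1.57 km

ρ_ref D = ρ (D + h) → h = D (ρ_ref − ρ)/ρ.
h = 87.4 km × (2.83 − 2.78)/2.78 = 1.57 km.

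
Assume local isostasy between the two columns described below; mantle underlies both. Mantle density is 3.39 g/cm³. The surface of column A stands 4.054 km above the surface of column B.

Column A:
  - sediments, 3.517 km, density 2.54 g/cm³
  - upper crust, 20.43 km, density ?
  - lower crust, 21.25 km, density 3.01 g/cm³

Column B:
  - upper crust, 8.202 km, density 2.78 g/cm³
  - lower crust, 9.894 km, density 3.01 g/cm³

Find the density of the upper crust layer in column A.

Take the compensation level at the base of the deeper column (depth z_c below the surface of column A) and equate Σ ρ_i t_i down to z_c; mantle fills any gap and the z_c terms cancel.
Column A: 3.517×2.54 + 20.43×ρ + 21.25×3.01 + (z_c − 45.197)×3.39
Column B: 4.054×0 + 8.202×2.78 + 9.894×3.01 + (z_c − 4.054 − 18.096)×3.39
The z_c×3.39 term appears on both sides and cancels. Collect the known terms of each column as K = Σ(ρt)_known − 3.39 × (depth of known layers): K_A = 72.89568 − 3.39×45.197 = −80.32215; K_B = 52.5825 − 3.39×(4.054 + 18.096) = −22.506.
Balance: K_A + 20.43×ρ = K_B, so ρ = (K_B − K_A)/20.43 = 57.8162/20.43 = 2.83 g/cm³.

2.83 g/cm³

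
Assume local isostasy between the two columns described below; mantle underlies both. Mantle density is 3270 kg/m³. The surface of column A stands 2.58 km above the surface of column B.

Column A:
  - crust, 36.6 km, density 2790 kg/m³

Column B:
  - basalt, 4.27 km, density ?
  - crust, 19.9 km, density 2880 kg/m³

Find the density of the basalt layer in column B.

2950 kg/m³

Take the compensation level at the base of the deeper column (depth z_c below the surface of column A) and equate Σ ρ_i t_i down to z_c; mantle fills any gap and the z_c terms cancel.
Column A: 36.6×2790 + (z_c − 36.6)×3270
Column B: 2.58×0 + 4.27×ρ + 19.9×2880 + (z_c − 2.58 − 24.17)×3270
The z_c×3270 term appears on both sides and cancels. Collect the known terms of each column as K = Σ(ρt)_known − 3270 × (depth of known layers): K_A = 102114 − 3270×36.6 = −17568; K_B = 57312 − 3270×(2.58 + 24.17) = −30160.5.
Balance: K_A = K_B + 4.27×ρ, so ρ = (K_A − K_B)/4.27 = 12592.5/4.27 = 2950 kg/m³.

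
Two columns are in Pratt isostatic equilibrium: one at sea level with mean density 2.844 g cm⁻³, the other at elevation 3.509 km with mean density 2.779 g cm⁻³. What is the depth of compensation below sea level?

150 km

ρ_ref D = ρ (D + h) → D (ρ_ref − ρ) = ρ h.
D = ρ h/(ρ_ref − ρ) = 2.779 × 3.509 km/(2.844 − 2.779) = 150 km.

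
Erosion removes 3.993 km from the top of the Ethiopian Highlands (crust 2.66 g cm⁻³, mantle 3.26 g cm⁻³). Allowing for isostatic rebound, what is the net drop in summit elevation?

0.735 km

Rebound u = e ρ_c/ρ_m = 3.993 km × 2.66/3.26 = 3.258 km.
Net surface drop = e − u = 3.993 km − 3.258 km = e (ρ_m − ρ_c)/ρ_m = 0.735 km.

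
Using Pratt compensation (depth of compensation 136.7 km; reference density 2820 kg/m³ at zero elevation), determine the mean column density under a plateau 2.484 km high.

Pratt balance: ρ_ref D = ρ (D + h).
ρ = ρ_ref D/(D + h) = 2820 × 136.7 km/(136.7 km + 2.484 km) = 2770 kg/m³.

2770 kg/m³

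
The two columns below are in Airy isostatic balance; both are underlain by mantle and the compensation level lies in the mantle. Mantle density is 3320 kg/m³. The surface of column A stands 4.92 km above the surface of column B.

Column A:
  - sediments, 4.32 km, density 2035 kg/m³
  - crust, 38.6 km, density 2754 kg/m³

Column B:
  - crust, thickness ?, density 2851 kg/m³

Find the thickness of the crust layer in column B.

Take the compensation level at the base of the deeper column (depth z_c below the surface of column A) and equate Σ ρ_i t_i down to z_c; mantle fills any gap and the z_c terms cancel.
Column A: 4.32×2035 + 38.6×2754 + (z_c − 42.92)×3320
Column B: 4.92×0 + x×2851 + (z_c − 4.92 − 0 − x)×3320
The z_c×3320 term appears on both sides and cancels. Collect the known terms of each column as K = Σ(ρt)_known − 3320 × (depth of known layers): K_A = 115095.6 − 3320×42.92 = −27398.8; K_B = 0 − 3320×(4.92 + 0) = −16334.4.
Balance: K_A = K_B − x×(3320 − 2851), so x = (K_B − K_A)/(3320 − 2851) = 11064.4/469 = 23.6 km.

23.6 km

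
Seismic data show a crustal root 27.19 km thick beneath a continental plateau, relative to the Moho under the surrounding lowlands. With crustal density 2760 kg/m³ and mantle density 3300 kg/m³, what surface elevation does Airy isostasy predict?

5.32 km

Equating mass per unit area of the two columns: ρ_c h = (ρ_m − ρ_c) r.
h = r (ρ_m − ρ_c) / ρ_c = 27.19 km × (3300 − 2760) / 2760 = 5.32 km.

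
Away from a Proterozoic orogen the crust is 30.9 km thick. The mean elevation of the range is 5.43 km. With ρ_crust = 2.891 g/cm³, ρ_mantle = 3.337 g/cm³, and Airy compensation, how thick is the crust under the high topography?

71.5 km

Root depth r = h ρ_c / (ρ_m − ρ_c) = 5.43 km × 2.891 / 0.446 = 35.2 km.
Total thickness = T + h + r = 30.9 km + 5.43 km + 35.2 km = 71.5 km.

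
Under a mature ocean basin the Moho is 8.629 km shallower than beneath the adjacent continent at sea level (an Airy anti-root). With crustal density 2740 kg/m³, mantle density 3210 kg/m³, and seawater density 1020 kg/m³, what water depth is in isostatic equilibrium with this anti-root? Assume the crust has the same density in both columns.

2.36 km

Replacing a thickness d of crust by seawater at the top must be balanced by replacing crust with mantle at the base: d (ρ_c − ρ_w) = a (ρ_m − ρ_c).
d = a (ρ_m − ρ_c)/(ρ_c − ρ_w) = 8.629 km × 470/1720 = 2.36 km.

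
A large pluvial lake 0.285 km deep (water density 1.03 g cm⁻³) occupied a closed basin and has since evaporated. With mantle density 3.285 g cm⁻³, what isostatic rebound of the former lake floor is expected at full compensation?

u = d ρ_w/ρ_m = 0.285 km × 1.03/3.285 = 0.0894 km.

0.0894 km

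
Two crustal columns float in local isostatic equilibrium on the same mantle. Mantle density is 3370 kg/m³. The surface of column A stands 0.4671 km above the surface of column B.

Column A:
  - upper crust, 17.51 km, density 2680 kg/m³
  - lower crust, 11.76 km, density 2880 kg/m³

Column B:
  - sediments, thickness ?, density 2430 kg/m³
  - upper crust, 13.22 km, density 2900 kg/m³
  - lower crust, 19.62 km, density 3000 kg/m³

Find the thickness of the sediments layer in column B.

2.98 km

Take the compensation level at the base of the deeper column (depth z_c below the surface of column A) and equate Σ ρ_i t_i down to z_c; mantle fills any gap and the z_c terms cancel.
Column A: 17.51×2680 + 11.76×2880 + (z_c − 29.27)×3370
Column B: 0.4671×0 + x×2430 + 13.22×2900 + 19.62×3000 + (z_c − 0.4671 − 32.84 − x)×3370
The z_c×3370 term appears on both sides and cancels. Collect the known terms of each column as K = Σ(ρt)_known − 3370 × (depth of known layers): K_A = 80795.6 − 3370×29.27 = −17844.3; K_B = 97198 − 3370×(0.4671 + 32.84) = −15046.927.
Balance: K_A = K_B − x×(3370 − 2430), so x = (K_B − K_A)/(3370 − 2430) = 2797.37/940 = 2.98 km.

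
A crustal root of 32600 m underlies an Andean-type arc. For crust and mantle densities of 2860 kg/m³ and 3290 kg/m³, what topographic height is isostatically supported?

4900 m

Balancing pressure at the compensation depth: ρ_c h = (ρ_m − ρ_c) r.
h = r (ρ_m − ρ_c) / ρ_c = 32600 m × (3290 − 2860) / 2860 = 4900 m.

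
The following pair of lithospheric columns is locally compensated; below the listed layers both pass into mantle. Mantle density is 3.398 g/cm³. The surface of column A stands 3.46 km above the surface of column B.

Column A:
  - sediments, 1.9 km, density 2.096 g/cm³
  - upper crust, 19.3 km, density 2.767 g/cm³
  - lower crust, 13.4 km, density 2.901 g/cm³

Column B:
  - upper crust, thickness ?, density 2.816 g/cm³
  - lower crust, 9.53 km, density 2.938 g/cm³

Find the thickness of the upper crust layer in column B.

8.88 km

Take the compensation level at the base of the deeper column (depth z_c below the surface of column A) and equate Σ ρ_i t_i down to z_c; mantle fills any gap and the z_c terms cancel.
Column A: 1.9×2.096 + 19.3×2.767 + 13.4×2.901 + (z_c − 34.6)×3.398
Column B: 3.46×0 + x×2.816 + 9.53×2.938 + (z_c − 3.46 − 9.53 − x)×3.398
The z_c×3.398 term appears on both sides and cancels. Collect the known terms of each column as K = Σ(ρt)_known − 3.398 × (depth of known layers): K_A = 96.2589 − 3.398×34.6 = −21.3119; K_B = 27.99914 − 3.398×(3.46 + 9.53) = −16.14088.
Balance: K_A = K_B − x×(3.398 − 2.816), so x = (K_B − K_A)/(3.398 − 2.816) = 5.17102/0.582 = 8.88 km.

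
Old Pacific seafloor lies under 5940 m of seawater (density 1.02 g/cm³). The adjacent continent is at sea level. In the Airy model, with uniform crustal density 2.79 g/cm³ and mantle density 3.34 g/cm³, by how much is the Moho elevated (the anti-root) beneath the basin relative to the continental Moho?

Equating mass per unit area of the two columns: replacing crust with seawater at the top is compensated by replacing crust with mantle at the base: d (ρ_c − ρ_w) = a (ρ_m − ρ_c).
a = d (ρ_c − ρ_w)/(ρ_m − ρ_c) = 5940 m × 1.77/0.55 = 19100 m.

19100 m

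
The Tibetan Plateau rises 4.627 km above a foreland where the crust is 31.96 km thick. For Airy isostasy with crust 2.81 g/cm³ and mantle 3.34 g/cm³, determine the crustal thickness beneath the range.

61.1 km

Root depth r = h ρ_c / (ρ_m − ρ_c) = 4.627 km × 2.81 / 0.53 = 24.53 km.
Total thickness = T + h + r = 31.96 km + 4.627 km + 24.53 km = 61.1 km.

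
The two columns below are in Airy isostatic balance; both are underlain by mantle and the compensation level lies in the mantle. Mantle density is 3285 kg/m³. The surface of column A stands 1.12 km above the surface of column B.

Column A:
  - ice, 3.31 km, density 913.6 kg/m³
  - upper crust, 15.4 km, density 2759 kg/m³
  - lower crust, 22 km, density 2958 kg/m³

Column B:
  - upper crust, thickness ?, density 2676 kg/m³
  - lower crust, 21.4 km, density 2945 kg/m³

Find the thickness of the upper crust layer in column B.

Take the compensation level at the base of the deeper column (depth z_c below the surface of column A) and equate Σ ρ_i t_i down to z_c; mantle fills any gap and the z_c terms cancel.
Column A: 3.31×913.6 + 15.4×2759 + 22×2958 + (z_c − 40.71)×3285
Column B: 1.12×0 + x×2676 + 21.4×2945 + (z_c − 1.12 − 21.4 − x)×3285
The z_c×3285 term appears on both sides and cancels. Collect the known terms of each column as K = Σ(ρt)_known − 3285 × (depth of known layers): K_A = 110588.616 − 3285×40.71 = −23143.734; K_B = 63023 − 3285×(1.12 + 21.4) = −10955.2.
Balance: K_A = K_B − x×(3285 − 2676), so x = (K_B − K_A)/(3285 − 2676) = 12188.5/609 = 20 km.

20 km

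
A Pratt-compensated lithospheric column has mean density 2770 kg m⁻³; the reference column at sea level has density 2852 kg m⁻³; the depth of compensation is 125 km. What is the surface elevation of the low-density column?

3.7 km

ρ_ref D = ρ (D + h) → h = D (ρ_ref − ρ)/ρ.
h = 125 km × (2852 − 2770)/2770 = 3.7 km.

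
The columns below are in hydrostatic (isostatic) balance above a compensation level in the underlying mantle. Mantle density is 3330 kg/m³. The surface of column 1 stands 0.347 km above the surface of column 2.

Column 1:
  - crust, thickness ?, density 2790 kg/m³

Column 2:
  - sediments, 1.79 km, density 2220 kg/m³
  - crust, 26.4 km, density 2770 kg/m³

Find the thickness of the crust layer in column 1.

33.2 km

Take the compensation level at the base of the deeper column (depth z_c below the surface of column 1) and equate Σ ρ_i t_i down to z_c; mantle fills any gap and the z_c terms cancel.
Column 1: x×2790 + (z_c − 0 − x)×3330
Column 2: 0.347×0 + 1.79×2220 + 26.4×2770 + (z_c − 0.347 − 28.19)×3330
The z_c×3330 term appears on both sides and cancels. Collect the known terms of each column as K = Σ(ρt)_known − 3330 × (depth of known layers): K_1 = 0 − 3330×0 = 0; K_2 = 77101.8 − 3330×(0.347 + 28.19) = −17926.41.
Balance: K_1 − x×(3330 − 2790) = K_2, so x = (K_1 − K_2)/(3330 − 2790) = 17926.4/540 = 33.2 km.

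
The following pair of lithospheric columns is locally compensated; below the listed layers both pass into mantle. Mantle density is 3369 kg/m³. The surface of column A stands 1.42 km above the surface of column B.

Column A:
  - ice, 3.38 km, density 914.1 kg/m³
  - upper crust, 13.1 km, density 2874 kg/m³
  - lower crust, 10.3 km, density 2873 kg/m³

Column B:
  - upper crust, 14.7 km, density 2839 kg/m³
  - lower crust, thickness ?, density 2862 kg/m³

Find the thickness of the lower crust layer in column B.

14.4 km

Take the compensation level at the base of the deeper column (depth z_c below the surface of column A) and equate Σ ρ_i t_i down to z_c; mantle fills any gap and the z_c terms cancel.
Column A: 3.38×914.1 + 13.1×2874 + 10.3×2873 + (z_c − 26.78)×3369
Column B: 1.42×0 + 14.7×2839 + x×2862 + (z_c − 1.42 − 14.7 − x)×3369
The z_c×3369 term appears on both sides and cancels. Collect the known terms of each column as K = Σ(ρt)_known − 3369 × (depth of known layers): K_A = 70330.958 − 3369×26.78 = −19890.862; K_B = 41733.3 − 3369×(1.42 + 14.7) = −12574.98.
Balance: K_A = K_B − x×(3369 − 2862), so x = (K_B − K_A)/(3369 − 2862) = 7315.88/507 = 14.4 km.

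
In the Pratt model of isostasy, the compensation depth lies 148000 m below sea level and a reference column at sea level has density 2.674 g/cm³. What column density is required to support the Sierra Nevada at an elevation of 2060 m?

2.64 g/cm³

Pratt balance: ρ_ref D = ρ (D + h).
ρ = ρ_ref D/(D + h) = 2.674 × 148000 m/(148000 m + 2060 m) = 2.64 g/cm³.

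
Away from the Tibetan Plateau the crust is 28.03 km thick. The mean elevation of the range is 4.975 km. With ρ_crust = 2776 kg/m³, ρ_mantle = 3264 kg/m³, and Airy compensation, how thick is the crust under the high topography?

61.3 km

Root depth r = h ρ_c / (ρ_m − ρ_c) = 4.975 km × 2776 / 488 = 28.3 km.
Total thickness = T + h + r = 28.03 km + 4.975 km + 28.3 km = 61.3 km.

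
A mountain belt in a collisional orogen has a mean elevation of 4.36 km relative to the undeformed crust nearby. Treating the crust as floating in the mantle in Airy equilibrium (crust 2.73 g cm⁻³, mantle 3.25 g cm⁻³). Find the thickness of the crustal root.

In Airy isostatic equilibrium: the weight of the topography is balanced by the buoyancy of the root, ρ_c h = (ρ_m − ρ_c) r.
r = h · ρ_c / (ρ_m − ρ_c) = 4.36 km × 2.73 / (3.25 − 2.73) = 22.9 km.

22.9 km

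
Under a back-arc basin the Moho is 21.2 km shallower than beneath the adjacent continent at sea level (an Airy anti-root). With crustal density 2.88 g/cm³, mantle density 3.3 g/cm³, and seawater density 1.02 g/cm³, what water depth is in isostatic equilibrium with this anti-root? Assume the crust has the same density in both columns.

4.79 km

Replacing a thickness d of crust by seawater at the top must be balanced by replacing crust with mantle at the base: d (ρ_c − ρ_w) = a (ρ_m − ρ_c).
d = a (ρ_m − ρ_c)/(ρ_c − ρ_w) = 21.2 km × 0.42/1.86 = 4.79 km.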